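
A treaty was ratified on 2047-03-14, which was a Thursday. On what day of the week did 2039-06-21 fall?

Tuesday

Count forward from the earlier date (June 21, 2039) to the later (March 14, 2047):
From June 21, 2039 to June 21, 2046: 7 years, of which 2 contain a Feb 29 — 5×365 + 2×366 = 2557 days.
June 2046: 30 − 21 = 9 days remain.
Then July (31), August (31), September (30), October (31), November (30), December (31), January (31), February 2047 (28): 31 + 31 + 30 + 31 + 30 + 31 + 31 + 28 = 243 days.
March 1–14, 2047: 14 days.
Residual: 266 days.
Total: 2823 days.
2823 mod 7 = 2, so 2 days before Thursday is Tuesday.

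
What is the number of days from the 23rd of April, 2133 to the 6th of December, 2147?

Day-of-year of April 23, 2133: 113.
Day-of-year of December 6, 2147: 340.
2133 has 365 days, so 365 − 113 = 252 days remain in 2133.
Full years 2134–2146: 10 common + 3 leap = 10×365 + 3×366 = 4748 days.
Total: 252 + 4748 + 340 = 5340 days.

5340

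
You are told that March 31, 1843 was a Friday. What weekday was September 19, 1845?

Day-of-year of March 31, 1843: 90.
Day-of-year of September 19, 1845: 262.
1843 has 365 days, so 365 − 90 = 275 days remain in 1843.
Full years: 1844: 366. Sum = 366.
Total: 275 + 366 + 262 = 903 days.
903 is a multiple of 7, so September 19, 1845 falls on the same weekday: Friday.

Friday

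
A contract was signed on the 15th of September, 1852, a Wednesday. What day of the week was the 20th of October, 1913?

From September 15, 1852 to September 15, 1913: 61 years, of which 14 contain a Feb 29 — 47×365 + 14×366 = 22279 days.
(1900 is not a leap year (divisible by 100 but not 400).)
September 1913: 30 − 15 = 15 days remain.
October 1–20, 1913: 20 days.
Residual: 35 days.
Total: 22314 days.
22314 mod 7 = 5, so 5 days after Wednesday is Monday.

Monday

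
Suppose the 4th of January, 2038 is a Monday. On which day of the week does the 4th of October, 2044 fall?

Tuesday

January 4, 2038 → January 4, 2039: 365 days.
January 4, 2039 → January 4, 2040: 365 days.
January 4, 2040 → January 4, 2041: 366 days (2040 is a leap year).
January 4, 2041 → January 4, 2042: 365 days.
January 4, 2042 → January 4, 2043: 365 days.
January 4, 2043 → January 4, 2044: 365 days.
January 2044: 31 − 4 = 27 days remain.
Then February 2044 (29), March (31), April (30), May (31), June (30), July (31), August (31), September (30): 29 + 31 + 30 + 31 + 30 + 31 + 31 + 30 = 243 days.
October 1–4, 2044: 4 days.
Residual: 274 days.
Total: 2465 days.
2465 mod 7 = 1, so 1 day after Monday is Tuesday.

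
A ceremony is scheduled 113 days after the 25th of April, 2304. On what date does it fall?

the 16th of August, 2304

Count 113 days after April 25, 2304:
April 2304: 30 − 25 = 5 days remain.
Then May (31), June (30), July (31): 31 + 30 + 31 = 92 days.
August 1–16, 2304: 16 days.
Total: 5 + 92 + 16 = 113 days.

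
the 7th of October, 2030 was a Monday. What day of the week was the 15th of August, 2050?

Day-of-year of October 7, 2030: 280.
Day-of-year of August 15, 2050: 227.
2030 has 365 days, so 365 − 280 = 85 days remain in 2030.
Full years 2031–2049: 14 common + 5 leap = 14×365 + 5×366 = 6940 days.
Total: 85 + 6940 + 227 = 7252 days.
7252 is a multiple of 7, so the 15th of August, 2050 falls on the same weekday: Monday.

Monday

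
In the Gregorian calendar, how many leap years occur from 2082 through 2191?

26

Years divisible by 4: 2084, 2088, …, 2188 — 27 in all.
Of these, 2100 is divisible by 100 but not 400, so not leap.
Leap years: 27 − 1 = 26.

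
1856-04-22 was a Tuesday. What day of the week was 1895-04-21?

Sunday

From April 22, 1856 to April 22, 1894: 38 years, of which 9 contain a Feb 29 — 29×365 + 9×366 = 13879 days.
April 1894: 30 − 22 = 8 days remain.
Then 11 full months totalling 335 days.
April 1–21, 1895: 21 days.
Residual: 364 days.
Total: 14243 days.
14243 mod 7 = 5, so 5 days after Tuesday is Sunday.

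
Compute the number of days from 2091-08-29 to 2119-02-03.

Day-of-year of August 29, 2091: 241.
Day-of-year of February 3, 2119: 34.
2091 has 365 days, so 365 − 241 = 124 days remain in 2091.
Full years 2092–2118: 21 common + 6 leap = 21×365 + 6×366 = 9861 days.
Total: 124 + 9861 + 34 = 10019 days.

10019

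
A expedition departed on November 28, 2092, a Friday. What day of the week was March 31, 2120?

From November 28, 2092 to November 28, 2119: 27 years, of which 5 contain a Feb 29 — 22×365 + 5×366 = 9860 days.
(2100 is not a leap year (divisible by 100 but not 400).)
November 2119: 30 − 28 = 2 days remain.
Then December (31), January (31), February 2120 (29): 31 + 31 + 29 = 91 days.
March 1–31, 2120: 31 days.
Residual: 124 days.
Total: 9984 days.
9984 mod 7 = 2, so 2 days after Friday is Sunday.

Sunday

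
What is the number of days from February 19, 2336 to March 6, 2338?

February 19, 2336 → February 19, 2337: 366 days (2336 is a leap year).
February 19, 2337 → February 19, 2338: 365 days.
February 2338: 28 − 19 = 9 days remain (2338 is not a leap year, so February has 28 days).
March 1–6, 2338: 6 days.
Residual: 15 days.
Total: 746 days.

746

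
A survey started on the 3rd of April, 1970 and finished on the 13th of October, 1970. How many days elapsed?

193

April 1970: 30 − 3 = 27 days remain.
Then May (31), June (30), July (31), August (31), September (30): 31 + 30 + 31 + 31 + 30 = 153 days.
October 1–13, 1970: 13 days.
Total: 27 + 153 + 13 = 193 days.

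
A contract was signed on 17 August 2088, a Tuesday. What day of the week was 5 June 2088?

Saturday

Count forward from the earlier date (June 5, 2088) to the later (August 17, 2088):
June 2088: 30 − 5 = 25 days remain.
Then July (31): 31 days.
August 1–17, 2088: 17 days.
Total: 25 + 31 + 17 = 73 days.
73 mod 7 = 3, so 3 days before Tuesday is Saturday.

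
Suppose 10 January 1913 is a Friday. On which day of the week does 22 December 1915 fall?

Wednesday

January 1913: 31 − 10 = 21 days remain.
Then 34 full months totalling 1033 days.
December 1–22, 1915: 22 days.
Total: 21 + 1033 + 22 = 1076 days.
1076 mod 7 = 5, so 5 days after Friday is Wednesday.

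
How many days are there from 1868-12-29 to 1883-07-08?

5304

From December 29, 1868 to December 29, 1882: 14 years, of which 3 contain a Feb 29 — 11×365 + 3×366 = 5113 days.
December 1882: 31 − 29 = 2 days remain.
Then January (31), February 1883 (28), March (31), April (30), May (31), June (30): 31 + 28 + 31 + 30 + 31 + 30 = 181 days.
July 1–8, 1883: 8 days.
Residual: 191 days.
Total: 5304 days.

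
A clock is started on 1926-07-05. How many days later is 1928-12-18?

897

July 5, 1926 → July 5, 1927: 365 days.
July 5, 1927 → July 5, 1928: 366 days (1928 is a leap year).
July 1928: 31 − 5 = 26 days remain.
Then August (31), September (30), October (31), November (30): 31 + 30 + 31 + 30 = 122 days.
December 1–18, 1928: 18 days.
Residual: 166 days.
Total: 897 days.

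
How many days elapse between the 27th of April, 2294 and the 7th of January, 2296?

April 2294: 30 − 27 = 3 days remain.
Then 20 full months totalling 610 days.
January 1–7, 2296: 7 days.
Total: 3 + 610 + 7 = 620 days.

620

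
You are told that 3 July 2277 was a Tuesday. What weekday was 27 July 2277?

Friday

Within July 2277: 27 − 3 = 24 days.
24 mod 7 = 3, so 3 days after Tuesday is Friday.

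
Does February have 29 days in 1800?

No

1800 is not a leap year (divisible by 100 but not 400).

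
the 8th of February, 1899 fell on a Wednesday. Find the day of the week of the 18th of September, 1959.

Friday

Day-of-year of February 8, 1899: 39.
Day-of-year of September 18, 1959: 261.
1899 has 365 days, so 365 − 39 = 326 days remain in 1899.
Full years 1900–1958: 45 common + 14 leap = 45×365 + 14×366 = 21549 days.
Total: 326 + 21549 + 261 = 22136 days.
22136 mod 7 = 2, so 2 days after Wednesday is Friday.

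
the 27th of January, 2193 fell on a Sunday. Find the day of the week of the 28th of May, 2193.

Tuesday

January 2193: 31 − 27 = 4 days remain.
Then February 2193 (28), March (31), April (30): 28 + 31 + 30 = 89 days.
May 1–28, 2193: 28 days.
Total: 4 + 89 + 28 = 121 days.
121 mod 7 = 2, so 2 days after Sunday is Tuesday.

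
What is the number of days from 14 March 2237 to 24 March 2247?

3662

Day-of-year of March 14, 2237: 73.
Day-of-year of March 24, 2247: 83.
2237 has 365 days, so 365 − 73 = 292 days remain in 2237.
Full years 2238–2246: 7 common + 2 leap = 7×365 + 2×366 = 3287 days.
Total: 292 + 3287 + 83 = 3662 days.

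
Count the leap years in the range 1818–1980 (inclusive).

Years divisible by 4: 1820, 1824, …, 1980 — 41 in all.
Of these, 1900 is divisible by 100 but not 400, so not leap.
Leap years: 41 − 1 = 40.

40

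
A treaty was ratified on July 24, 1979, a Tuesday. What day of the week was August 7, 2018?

Tuesday

From July 24, 1979 to July 24, 2018: 39 years, of which 10 contain a Feb 29 — 29×365 + 10×366 = 14245 days.
(2000 is a leap year (divisible by 400).)
July 2018: 31 − 24 = 7 days remain.
August 1–7, 2018: 7 days.
Residual: 14 days.
Total: 14259 days.
14259 is a multiple of 7, so August 7, 2018 falls on the same weekday: Tuesday.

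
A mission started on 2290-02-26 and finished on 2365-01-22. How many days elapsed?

From February 26, 2290 to February 26, 2364: 74 years, of which 17 contain a Feb 29 — 57×365 + 17×366 = 27027 days.
(2300 is not a leap year (divisible by 100 but not 400).)
February 2364: 29 − 26 = 3 days remain (2364 is a leap year, so February has 29 days).
Then 10 full months totalling 306 days.
January 1–22, 2365: 22 days.
Residual: 331 days.
Total: 27358 days.

27358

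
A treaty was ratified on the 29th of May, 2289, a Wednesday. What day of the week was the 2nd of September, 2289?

May 2289: 31 − 29 = 2 days remain.
Then June (30), July (31), August (31): 30 + 31 + 31 = 92 days.
September 1–2, 2289: 2 days.
Total: 2 + 92 + 2 = 96 days.
96 mod 7 = 5, so 5 days after Wednesday is Monday.

Monday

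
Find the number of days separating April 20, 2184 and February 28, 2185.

314

Day-of-year of April 20, 2184: 111.
Day-of-year of February 28, 2185: 59.
2184 has 366 days, so 366 − 111 = 255 days remain in 2184.
Total: 255 + 59 = 314 days.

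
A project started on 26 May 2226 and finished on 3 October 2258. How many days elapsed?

Day-of-year of May 26, 2226: 146.
Day-of-year of October 3, 2258: 276.
2226 has 365 days, so 365 − 146 = 219 days remain in 2226.
Full years 2227–2257: 23 common + 8 leap = 23×365 + 8×366 = 11323 days.
Total: 219 + 11323 + 276 = 11818 days.

11818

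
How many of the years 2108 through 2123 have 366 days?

Years divisible by 4 in [2108, 2123]: 2108, 2112, 2116, 2120.
No century exceptions apply. Count: 4.

4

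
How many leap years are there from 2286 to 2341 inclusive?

Years divisible by 4: 2288, 2292, …, 2340 — 14 in all.
Of these, 2300 is divisible by 100 but not 400, so not leap.
Leap years: 14 − 1 = 13.

13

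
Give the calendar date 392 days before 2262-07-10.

2261-06-13

Count 392 days before July 10, 2262:
June 2261: 30 − 13 = 17 days remain.
Then 12 full months totalling 365 days.
July 1–10, 2262: 10 days.
Total: 17 + 365 + 10 = 392 days.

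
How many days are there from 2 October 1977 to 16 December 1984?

From October 2, 1977 to October 2, 1984: 7 years, of which 2 contain a Feb 29 — 5×365 + 2×366 = 2557 days.
October 1984: 31 − 2 = 29 days remain.
Then November (30): 30 days.
December 1–16, 1984: 16 days.
Residual: 75 days.
Total: 2632 days.

2632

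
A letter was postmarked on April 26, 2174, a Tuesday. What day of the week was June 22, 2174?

Wednesday

April 2174: 30 − 26 = 4 days remain.
Then May (31): 31 days.
June 1–22, 2174: 22 days.
Total: 4 + 31 + 22 = 57 days.
57 mod 7 = 1, so 1 day after Tuesday is Wednesday.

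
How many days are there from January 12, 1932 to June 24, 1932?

164

January 1932: 31 − 12 = 19 days remain.
Then February 1932 (29), March (31), April (30), May (31): 29 + 31 + 30 + 31 = 121 days.
June 1–24, 1932: 24 days.
Total: 19 + 121 + 24 = 164 days.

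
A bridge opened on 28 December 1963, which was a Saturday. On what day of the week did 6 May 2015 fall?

Wednesday

Day-of-year of December 28, 1963: 362.
Day-of-year of May 6, 2015: 126.
1963 has 365 days, so 365 − 362 = 3 days remain in 1963.
Full years 1964–2014: 38 common + 13 leap = 38×365 + 13×366 = 18628 days.
Total: 3 + 18628 + 126 = 18757 days.
18757 mod 7 = 4, so 4 days after Saturday is Wednesday.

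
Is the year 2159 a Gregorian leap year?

2159 is not a leap year.

No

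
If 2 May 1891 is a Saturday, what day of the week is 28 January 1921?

Friday

From May 2, 1891 to May 2, 1920: 29 years, of which 7 contain a Feb 29 — 22×365 + 7×366 = 10592 days.
(1900 is not a leap year (divisible by 100 but not 400).)
May 1920: 31 − 2 = 29 days remain.
Then June (30), July (31), August (31), September (30), October (31), November (30), December (31): 30 + 31 + 31 + 30 + 31 + 30 + 31 = 214 days.
January 1–28, 1921: 28 days.
Residual: 271 days.
Total: 10863 days.
10863 mod 7 = 6, so 6 days after Saturday is Friday.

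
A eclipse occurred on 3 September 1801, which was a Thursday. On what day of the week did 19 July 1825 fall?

Tuesday

Day-of-year of September 3, 1801: 246.
Day-of-year of July 19, 1825: 200.
1801 has 365 days, so 365 − 246 = 119 days remain in 1801.
Full years 1802–1824: 17 common + 6 leap = 17×365 + 6×366 = 8401 days.
Total: 119 + 8401 + 200 = 8720 days.
8720 mod 7 = 5, so 5 days after Thursday is Tuesday.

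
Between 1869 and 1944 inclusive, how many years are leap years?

18

Years divisible by 4: 1872, 1876, …, 1944 — 19 in all.
Of these, 1900 is divisible by 100 but not 400, so not leap.
Leap years: 19 − 1 = 18.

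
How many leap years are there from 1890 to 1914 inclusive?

5

Years divisible by 4 in [1890, 1914]: 1892, 1896, 1900, 1904, 1908, 1912.
Of these, 1900 is divisible by 100 but not 400, so not leap.
Leap years: 6 − 1 = 5.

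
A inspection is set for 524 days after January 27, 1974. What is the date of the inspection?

July 5, 1975

Count 524 days after January 27, 1974:
January 27, 1974 → January 27, 1975: 365 days.
January 1975: 31 − 27 = 4 days remain.
Then February 1975 (28), March (31), April (30), May (31), June (30): 28 + 31 + 30 + 31 + 30 = 150 days.
July 1–5, 1975: 5 days.
Residual: 159 days.
Total: 524 days.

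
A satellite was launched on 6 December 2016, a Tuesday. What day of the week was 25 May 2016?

Wednesday

Count forward from the earlier date (May 25, 2016) to the later (December 6, 2016):
May 2016: 31 − 25 = 6 days remain.
Then June (30), July (31), August (31), September (30), October (31), November (30): 30 + 31 + 31 + 30 + 31 + 30 = 183 days.
December 1–6, 2016: 6 days.
Total: 6 + 183 + 6 = 195 days.
195 mod 7 = 6, so 6 days before Tuesday is Wednesday.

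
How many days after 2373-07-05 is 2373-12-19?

167

July 2373: 31 − 5 = 26 days remain.
Then August (31), September (30), October (31), November (30): 31 + 30 + 31 + 30 = 122 days.
December 1–19, 2373: 19 days.
Total: 26 + 122 + 19 = 167 days.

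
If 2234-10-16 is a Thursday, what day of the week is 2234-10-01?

Wednesday

Count forward from the earlier date (October 1, 2234) to the later (October 16, 2234):
Within October 2234: 16 − 1 = 15 days.
15 mod 7 = 1, so 1 day before Thursday is Wednesday.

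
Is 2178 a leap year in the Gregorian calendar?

No

2178 is not a leap year.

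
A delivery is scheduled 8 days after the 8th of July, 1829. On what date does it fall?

the 16th of July, 1829

Count 8 days after July 8, 1829:
Within July 1829: 16 − 8 = 8 days.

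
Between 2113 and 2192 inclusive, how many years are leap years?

Years divisible by 4: 2116, 2120, …, 2192 — 20 in all.
No century exceptions apply. Count: 20.

20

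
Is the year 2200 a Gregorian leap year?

No

2200 is not a leap year (divisible by 100 but not 400).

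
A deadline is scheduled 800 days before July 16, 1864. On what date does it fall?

May 8, 1862

Count 800 days before July 16, 1864:
May 1862: 31 − 8 = 23 days remain.
Then 25 full months totalling 761 days.
July 1–16, 1864: 16 days.
Total: 23 + 761 + 16 = 800 days.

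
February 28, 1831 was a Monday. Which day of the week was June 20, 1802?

Count forward from the earlier date (June 20, 1802) to the later (February 28, 1831):
From June 20, 1802 to June 20, 1830: 28 years, of which 7 contain a Feb 29 — 21×365 + 7×366 = 10227 days.
June 1830: 30 − 20 = 10 days remain.
Then July (31), August (31), September (30), October (31), November (30), December (31), January (31): 31 + 31 + 30 + 31 + 30 + 31 + 31 = 215 days.
February 1–28, 1831: 28 days (1831 is not a leap year).
Residual: 253 days.
Total: 10480 days.
10480 mod 7 = 1, so 1 day before Monday is Sunday.

Sunday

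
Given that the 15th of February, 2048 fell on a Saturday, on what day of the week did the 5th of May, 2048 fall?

Tuesday

February 2048: 29 − 15 = 14 days remain (2048 is a leap year, so February has 29 days).
Then March (31), April (30): 31 + 30 = 61 days.
May 1–5, 2048: 5 days.
Total: 14 + 61 + 5 = 80 days.
80 mod 7 = 3, so 3 days after Saturday is Tuesday.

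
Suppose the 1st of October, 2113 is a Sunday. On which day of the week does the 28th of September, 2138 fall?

From October 1, 2113 to October 1, 2137: 24 years, of which 6 contain a Feb 29 — 18×365 + 6×366 = 8766 days.
October 2137: 31 − 1 = 30 days remain.
Then 10 full months totalling 304 days.
September 1–28, 2138: 28 days.
Residual: 362 days.
Total: 9128 days.
9128 is a multiple of 7, so the 28th of September, 2138 falls on the same weekday: Sunday.

Sunday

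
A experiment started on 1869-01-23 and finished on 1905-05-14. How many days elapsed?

13259

Day-of-year of January 23, 1869: 23.
Day-of-year of May 14, 1905: 134.
1869 has 365 days, so 365 − 23 = 342 days remain in 1869.
Full years 1870–1904: 27 common + 8 leap = 27×365 + 8×366 = 12783 days.
Total: 342 + 12783 + 134 = 13259 days.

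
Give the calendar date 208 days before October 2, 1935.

March 8, 1935

Count 208 days before October 2, 1935:
March 1935: 31 − 8 = 23 days remain.
Then April (30), May (31), June (30), July (31), August (31), September (30): 30 + 31 + 30 + 31 + 31 + 30 = 183 days.
October 1–2, 1935: 2 days.
Total: 23 + 183 + 2 = 208 days.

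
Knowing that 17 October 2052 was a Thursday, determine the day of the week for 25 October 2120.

Friday

Day-of-year of October 17, 2052: 291.
Day-of-year of October 25, 2120: 299.
2052 has 366 days, so 366 − 291 = 75 days remain in 2052.
Full years 2053–2119: 52 common + 15 leap = 52×365 + 15×366 = 24470 days.
Total: 75 + 24470 + 299 = 24844 days.
24844 mod 7 = 1, so 1 day after Thursday is Friday.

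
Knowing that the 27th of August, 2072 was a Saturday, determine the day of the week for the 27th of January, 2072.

Wednesday

Count forward from the earlier date (January 27, 2072) to the later (August 27, 2072):
January 2072: 31 − 27 = 4 days remain.
Then February 2072 (29), March (31), April (30), May (31), June (30), July (31): 29 + 31 + 30 + 31 + 30 + 31 = 182 days.
August 1–27, 2072: 27 days.
Total: 4 + 182 + 27 = 213 days.
213 mod 7 = 3, so 3 days before Saturday is Wednesday.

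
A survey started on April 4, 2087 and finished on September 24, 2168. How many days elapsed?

From April 4, 2087 to April 4, 2168: 81 years, of which 20 contain a Feb 29 — 61×365 + 20×366 = 29585 days.
(2100 is not a leap year (divisible by 100 but not 400).)
April 2168: 30 − 4 = 26 days remain.
Then May (31), June (30), July (31), August (31): 31 + 30 + 31 + 31 = 123 days.
September 1–24, 2168: 24 days.
Residual: 173 days.
Total: 29758 days.

29758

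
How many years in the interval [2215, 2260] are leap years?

12

Years divisible by 4 in [2215, 2260]: 2216, 2220, 2224, 2228, 2232, 2236, 2240, 2244, 2248, 2252, 2256, 2260.
No century exceptions apply. Count: 12.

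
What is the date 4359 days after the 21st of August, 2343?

the 28th of July, 2355

Count 4359 days after August 21, 2343:
Day-of-year of August 21, 2343: 233.
Day-of-year of July 28, 2355: 209.
2343 has 365 days, so 365 − 233 = 132 days remain in 2343.
Full years 2344–2354: 8 common + 3 leap = 8×365 + 3×366 = 4018 days.
Total: 132 + 4018 + 209 = 4359 days.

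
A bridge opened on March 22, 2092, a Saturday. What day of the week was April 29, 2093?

Wednesday

Day-of-year of March 22, 2092: 82.
Day-of-year of April 29, 2093: 119.
2092 has 366 days, so 366 − 82 = 284 days remain in 2092.
Total: 284 + 119 = 403 days.
403 mod 7 = 4, so 4 days after Saturday is Wednesday.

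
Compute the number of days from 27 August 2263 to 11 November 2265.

August 2263: 31 − 27 = 4 days remain.
Then 26 full months totalling 792 days.
November 1–11, 2265: 11 days.
Total: 4 + 792 + 11 = 807 days.

807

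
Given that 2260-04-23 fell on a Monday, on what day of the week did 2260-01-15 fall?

Sunday

Count forward from the earlier date (January 15, 2260) to the later (April 23, 2260):
January 2260: 31 − 15 = 16 days remain.
Then February 2260 (29), March (31): 29 + 31 = 60 days.
April 1–23, 2260: 23 days.
Total: 16 + 60 + 23 = 99 days.
99 mod 7 = 1, so 1 day before Monday is Sunday.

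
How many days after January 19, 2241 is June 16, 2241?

January 2241: 31 − 19 = 12 days remain.
Then February 2241 (28), March (31), April (30), May (31): 28 + 31 + 30 + 31 = 120 days.
June 1–16, 2241: 16 days.
Total: 12 + 120 + 16 = 148 days.

148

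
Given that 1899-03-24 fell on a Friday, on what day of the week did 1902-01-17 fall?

Friday

March 24, 1899 → March 24, 1900: 365 days (1900 is not a leap year (divisible by 100 but not 400)).
March 24, 1900 → March 24, 1901: 365 days.
March 1901: 31 − 24 = 7 days remain.
Then 9 full months totalling 275 days.
January 1–17, 1902: 17 days.
Residual: 299 days.
Total: 1029 days.
1029 is a multiple of 7, so 1902-01-17 falls on the same weekday: Friday.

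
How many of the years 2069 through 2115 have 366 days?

10

Years divisible by 4 in [2069, 2115]: 2072, 2076, 2080, 2084, 2088, 2092, 2096, 2100, 2104, 2108, 2112.
Of these, 2100 is divisible by 100 but not 400, so not leap.
Leap years: 11 − 1 = 10.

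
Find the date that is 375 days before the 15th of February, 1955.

the 5th of February, 1954

Count 375 days before February 15, 1955:
February 1954: 28 − 5 = 23 days remain (1954 is not a leap year, so February has 28 days).
Then 11 full months totalling 337 days.
February 1–15, 1955: 15 days (1955 is not a leap year).
Total: 23 + 337 + 15 = 375 days.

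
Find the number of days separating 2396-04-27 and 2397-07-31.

April 27, 2396 → April 27, 2397: 365 days.
April 2397: 30 − 27 = 3 days remain.
Then May (31), June (30): 31 + 30 = 61 days.
July 1–31, 2397: 31 days.
Residual: 95 days.
Total: 460 days.

460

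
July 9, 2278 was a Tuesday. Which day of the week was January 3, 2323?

Wednesday

From July 9, 2278 to July 9, 2322: 44 years, of which 10 contain a Feb 29 — 34×365 + 10×366 = 16070 days.
(2300 is not a leap year (divisible by 100 but not 400).)
July 2322: 31 − 9 = 22 days remain.
Then August (31), September (30), October (31), November (30), December (31): 31 + 30 + 31 + 30 + 31 = 153 days.
January 1–3, 2323: 3 days.
Residual: 178 days.
Total: 16248 days.
16248 mod 7 = 1, so 1 day after Tuesday is Wednesday.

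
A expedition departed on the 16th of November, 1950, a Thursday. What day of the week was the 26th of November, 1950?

Within November 1950: 26 − 16 = 10 days.
10 mod 7 = 3, so 3 days after Thursday is Sunday.

Sunday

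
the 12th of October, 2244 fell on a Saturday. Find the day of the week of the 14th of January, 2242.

Count forward from the earlier date (January 14, 2242) to the later (October 12, 2244):
Day-of-year of January 14, 2242: 14.
Day-of-year of October 12, 2244: 286.
2242 has 365 days, so 365 − 14 = 351 days remain in 2242.
Full years: 2243: 365. Sum = 365.
Total: 351 + 365 + 286 = 1002 days.
1002 mod 7 = 1, so 1 day before Saturday is Friday.

Friday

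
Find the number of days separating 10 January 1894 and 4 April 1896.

815

January 1894: 31 − 10 = 21 days remain.
Then 26 full months totalling 790 days.
April 1–4, 1896: 4 days.
Total: 21 + 790 + 4 = 815 days.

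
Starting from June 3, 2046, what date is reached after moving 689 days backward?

July 14, 2044

Count 689 days before June 3, 2046:
Day-of-year of July 14, 2044: 196.
Day-of-year of June 3, 2046: 154.
2044 has 366 days, so 366 − 196 = 170 days remain in 2044.
Full years: 2045: 365. Sum = 365.
Total: 170 + 365 + 154 = 689 days.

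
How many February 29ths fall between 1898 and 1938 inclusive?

9

Years divisible by 4 in [1898, 1938]: 1900, 1904, 1908, 1912, 1916, 1920, 1924, 1928, 1932, 1936.
Of these, 1900 is divisible by 100 but not 400, so not leap.
Leap years: 10 − 1 = 9.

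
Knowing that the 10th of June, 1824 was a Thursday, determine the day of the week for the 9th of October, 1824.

Saturday

June 1824: 30 − 10 = 20 days remain.
Then July (31), August (31), September (30): 31 + 31 + 30 = 92 days.
October 1–9, 1824: 9 days.
Total: 20 + 92 + 9 = 121 days.
121 mod 7 = 2, so 2 days after Thursday is Saturday.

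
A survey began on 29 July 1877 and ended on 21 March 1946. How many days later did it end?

From July 29, 1877 to July 29, 1945: 68 years, of which 16 contain a Feb 29 — 52×365 + 16×366 = 24836 days.
(1900 is not a leap year (divisible by 100 but not 400).)
July 1945: 31 − 29 = 2 days remain.
Then August (31), September (30), October (31), November (30), December (31), January (31), February 1946 (28): 31 + 30 + 31 + 30 + 31 + 31 + 28 = 212 days.
March 1–21, 1946: 21 days.
Residual: 235 days.
Total: 25071 days.

25071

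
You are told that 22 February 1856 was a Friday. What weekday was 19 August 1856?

Tuesday

February 1856: 29 − 22 = 7 days remain (1856 is a leap year, so February has 29 days).
Then March (31), April (30), May (31), June (30), July (31): 31 + 30 + 31 + 30 + 31 = 153 days.
August 1–19, 1856: 19 days.
Total: 7 + 153 + 19 = 179 days.
179 mod 7 = 4, so 4 days after Friday is Tuesday.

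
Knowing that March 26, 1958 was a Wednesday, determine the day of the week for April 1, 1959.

March 26, 1958 → March 26, 1959: 365 days.
March 1959: 31 − 26 = 5 days remain.
April 1, 1959: 1 day.
Residual: 6 days.
Total: 371 days.
371 is a multiple of 7, so April 1, 1959 falls on the same weekday: Wednesday.

Wednesday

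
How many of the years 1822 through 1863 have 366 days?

10

Years divisible by 4 in [1822, 1863]: 1824, 1828, 1832, 1836, 1840, 1844, 1848, 1852, 1856, 1860.
No century exceptions apply. Count: 10.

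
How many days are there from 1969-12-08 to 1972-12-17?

Day-of-year of December 8, 1969: 342.
Day-of-year of December 17, 1972: 352.
1969 has 365 days, so 365 − 342 = 23 days remain in 1969.
Full years: 1970: 365; 1971: 365. Sum = 730.
Total: 23 + 730 + 352 = 1105 days.

1105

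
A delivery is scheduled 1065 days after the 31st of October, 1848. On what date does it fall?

the 1st of October, 1851

Count 1065 days after October 31, 1848:
October 31, 1848 → October 31, 1849: 365 days.
October 31, 1849 → October 31, 1850: 365 days.
October 1850: 31 − 31 = 0 days remain.
Then 11 full months totalling 334 days.
October 1, 1851: 1 day.
Residual: 335 days.
Total: 1065 days.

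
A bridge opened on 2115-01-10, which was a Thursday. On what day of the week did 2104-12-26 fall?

Count forward from the earlier date (December 26, 2104) to the later (January 10, 2115):
Day-of-year of December 26, 2104: 361.
Day-of-year of January 10, 2115: 10.
2104 has 366 days, so 366 − 361 = 5 days remain in 2104.
Full years 2105–2114: 8 common + 2 leap = 8×365 + 2×366 = 3652 days.
Total: 5 + 3652 + 10 = 3667 days.
3667 mod 7 = 6, so 6 days before Thursday is Friday.

Friday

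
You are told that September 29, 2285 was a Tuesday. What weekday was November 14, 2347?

Friday

From September 29, 2285 to September 29, 2347: 62 years, of which 14 contain a Feb 29 — 48×365 + 14×366 = 22644 days.
(2300 is not a leap year (divisible by 100 but not 400).)
September 2347: 30 − 29 = 1 day remains.
Then October (31): 31 days.
November 1–14, 2347: 14 days.
Residual: 46 days.
Total: 22690 days.
22690 mod 7 = 3, so 3 days after Tuesday is Friday.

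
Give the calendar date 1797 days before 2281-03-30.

2276-04-28

Count 1797 days before March 30, 2281:
April 28, 2276 → April 28, 2277: 365 days.
April 28, 2277 → April 28, 2278: 365 days.
April 28, 2278 → April 28, 2279: 365 days.
April 28, 2279 → April 28, 2280: 366 days (2280 is a leap year).
April 2280: 30 − 28 = 2 days remain.
Then 10 full months totalling 304 days.
March 1–30, 2281: 30 days.
Residual: 336 days.
Total: 1797 days.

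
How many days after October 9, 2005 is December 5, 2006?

October 9, 2005 → October 9, 2006: 365 days.
October 2006: 31 − 9 = 22 days remain.
Then November (30): 30 days.
December 1–5, 2006: 5 days.
Residual: 57 days.
Total: 422 days.

422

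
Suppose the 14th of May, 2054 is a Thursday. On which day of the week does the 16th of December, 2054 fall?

May 2054: 31 − 14 = 17 days remain.
Then June (30), July (31), August (31), September (30), October (31), November (30): 30 + 31 + 31 + 30 + 31 + 30 = 183 days.
December 1–16, 2054: 16 days.
Total: 17 + 183 + 16 = 216 days.
216 mod 7 = 6, so 6 days after Thursday is Wednesday.

Wednesday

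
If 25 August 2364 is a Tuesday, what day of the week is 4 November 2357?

Monday

Count forward from the earlier date (November 4, 2357) to the later (August 25, 2364):
Day-of-year of November 4, 2357: 308.
Day-of-year of August 25, 2364: 238.
2357 has 365 days, so 365 − 308 = 57 days remain in 2357.
Full years: 2358: 365; 2359: 365; 2360: 366; 2361: 365; 2362: 365; 2363: 365. Sum = 2191.
Total: 57 + 2191 + 238 = 2486 days.
2486 mod 7 = 1, so 1 day before Tuesday is Monday.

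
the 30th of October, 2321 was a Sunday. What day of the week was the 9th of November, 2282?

Thursday

Count forward from the earlier date (November 9, 2282) to the later (October 30, 2321):
From November 9, 2282 to November 9, 2320: 38 years, of which 9 contain a Feb 29 — 29×365 + 9×366 = 13879 days.
(2300 is not a leap year (divisible by 100 but not 400).)
November 2320: 30 − 9 = 21 days remain.
Then 10 full months totalling 304 days.
October 1–30, 2321: 30 days.
Residual: 355 days.
Total: 14234 days.
14234 mod 7 = 3, so 3 days before Sunday is Thursday.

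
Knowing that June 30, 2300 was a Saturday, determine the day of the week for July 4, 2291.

Saturday

Count forward from the earlier date (July 4, 2291) to the later (June 30, 2300):
From July 4, 2291 to July 4, 2299: 8 years, of which 2 contain a Feb 29 — 6×365 + 2×366 = 2922 days.
July 2299: 31 − 4 = 27 days remain.
Then 10 full months totalling 304 days.
June 1–30, 2300: 30 days.
Residual: 361 days.
Total: 3283 days.
3283 is a multiple of 7, so July 4, 2291 falls on the same weekday: Saturday.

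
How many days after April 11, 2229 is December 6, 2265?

13388

Day-of-year of April 11, 2229: 101.
Day-of-year of December 6, 2265: 340.
2229 has 365 days, so 365 − 101 = 264 days remain in 2229.
Full years 2230–2264: 26 common + 9 leap = 26×365 + 9×366 = 12784 days.
Total: 264 + 12784 + 340 = 13388 days.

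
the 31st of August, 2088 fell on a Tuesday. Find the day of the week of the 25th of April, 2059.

Count forward from the earlier date (April 25, 2059) to the later (August 31, 2088):
Day-of-year of April 25, 2059: 115.
Day-of-year of August 31, 2088: 244.
2059 has 365 days, so 365 − 115 = 250 days remain in 2059.
Full years 2060–2087: 21 common + 7 leap = 21×365 + 7×366 = 10227 days.
Total: 250 + 10227 + 244 = 10721 days.
10721 mod 7 = 4, so 4 days before Tuesday is Friday.

Friday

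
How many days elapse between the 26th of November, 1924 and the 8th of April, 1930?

Day-of-year of November 26, 1924: 331.
Day-of-year of April 8, 1930: 98.
1924 has 366 days, so 366 − 331 = 35 days remain in 1924.
Full years: 1925: 365; 1926: 365; 1927: 365; 1928: 366; 1929: 365. Sum = 1826.
Total: 35 + 1826 + 98 = 1959 days.

1959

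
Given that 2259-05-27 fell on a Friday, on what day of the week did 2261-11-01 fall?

Day-of-year of May 27, 2259: 147.
Day-of-year of November 1, 2261: 305.
2259 has 365 days, so 365 − 147 = 218 days remain in 2259.
Full years: 2260: 366. Sum = 366.
Total: 218 + 366 + 305 = 889 days.
889 is a multiple of 7, so 2261-11-01 falls on the same weekday: Friday.

Friday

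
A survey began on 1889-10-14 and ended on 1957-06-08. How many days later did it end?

From October 14, 1889 to October 14, 1956: 67 years, of which 16 contain a Feb 29 — 51×365 + 16×366 = 24471 days.
(1900 is not a leap year (divisible by 100 but not 400).)
October 1956: 31 − 14 = 17 days remain.
Then November (30), December (31), January (31), February 1957 (28), March (31), April (30), May (31): 30 + 31 + 31 + 28 + 31 + 30 + 31 = 212 days.
June 1–8, 1957: 8 days.
Residual: 237 days.
Total: 24708 days.

24708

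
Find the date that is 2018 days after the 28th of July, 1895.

the 5th of February, 1901

Count 2018 days after July 28, 1895:
Day-of-year of July 28, 1895: 209.
Day-of-year of February 5, 1901: 36.
1895 has 365 days, so 365 − 209 = 156 days remain in 1895.
Full years: 1896: 366; 1897: 365; 1898: 365; 1899: 365; 1900: 365. Sum = 1826.
Total: 156 + 1826 + 36 = 2018 days.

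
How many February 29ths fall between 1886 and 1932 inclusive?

Years divisible by 4 in [1886, 1932]: 1888, 1892, 1896, 1900, 1904, 1908, 1912, 1916, 1920, 1924, 1928, 1932.
Of these, 1900 is divisible by 100 but not 400, so not leap.
Leap years: 12 − 1 = 11.

11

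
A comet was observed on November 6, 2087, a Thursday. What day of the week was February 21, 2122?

From November 6, 2087 to November 6, 2121: 34 years, of which 8 contain a Feb 29 — 26×365 + 8×366 = 12418 days.
(2100 is not a leap year (divisible by 100 but not 400).)
November 2121: 30 − 6 = 24 days remain.
Then December (31), January (31): 31 + 31 = 62 days.
February 1–21, 2122: 21 days (2122 is not a leap year).
Residual: 107 days.
Total: 12525 days.
12525 mod 7 = 2, so 2 days after Thursday is Saturday.

Saturday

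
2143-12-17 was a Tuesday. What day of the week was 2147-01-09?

December 17, 2143 → December 17, 2144: 366 days (2144 is a leap year).
December 17, 2144 → December 17, 2145: 365 days.
December 17, 2145 → December 17, 2146: 365 days.
December 2146: 31 − 17 = 14 days remain.
January 1–9, 2147: 9 days.
Residual: 23 days.
Total: 1119 days.
1119 mod 7 = 6, so 6 days after Tuesday is Monday.

Monday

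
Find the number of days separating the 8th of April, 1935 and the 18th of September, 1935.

163

April 1935: 30 − 8 = 22 days remain.
Then May (31), June (30), July (31), August (31): 31 + 30 + 31 + 31 = 123 days.
September 1–18, 1935: 18 days.
Total: 22 + 123 + 18 = 163 days.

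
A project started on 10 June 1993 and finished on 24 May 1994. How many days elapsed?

June 1993: 30 − 10 = 20 days remain.
Then 10 full months totalling 304 days.
May 1–24, 1994: 24 days.
Total: 20 + 304 + 24 = 348 days.

348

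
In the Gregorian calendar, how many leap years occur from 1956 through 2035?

Years divisible by 4: 1956, 1960, …, 2032 — 20 in all.
2000 is divisible by 400, so still leap.
No century exceptions apply. Count: 20.

20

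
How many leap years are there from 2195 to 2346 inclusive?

Years divisible by 4: 2196, 2200, …, 2344 — 38 in all.
Of these, 2200, 2300 are divisible by 100 but not 400, so not leap.
Leap years: 38 − 2 = 36.

36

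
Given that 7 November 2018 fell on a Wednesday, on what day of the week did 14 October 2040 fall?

Sunday

From November 7, 2018 to November 7, 2039: 21 years, of which 5 contain a Feb 29 — 16×365 + 5×366 = 7670 days.
November 2039: 30 − 7 = 23 days remain.
Then 10 full months totalling 305 days.
October 1–14, 2040: 14 days.
Residual: 342 days.
Total: 8012 days.
8012 mod 7 = 4, so 4 days after Wednesday is Sunday.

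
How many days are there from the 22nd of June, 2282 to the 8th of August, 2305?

Day-of-year of June 22, 2282: 173.
Day-of-year of August 8, 2305: 220.
2282 has 365 days, so 365 − 173 = 192 days remain in 2282.
Full years 2283–2304: 17 common + 5 leap = 17×365 + 5×366 = 8035 days.
Total: 192 + 8035 + 220 = 8447 days.

8447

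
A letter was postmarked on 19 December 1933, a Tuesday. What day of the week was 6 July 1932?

Count forward from the earlier date (July 6, 1932) to the later (December 19, 1933):
Day-of-year of July 6, 1932: 188.
Day-of-year of December 19, 1933: 353.
1932 has 366 days, so 366 − 188 = 178 days remain in 1932.
Total: 178 + 353 = 531 days.
531 mod 7 = 6, so 6 days before Tuesday is Wednesday.

Wednesday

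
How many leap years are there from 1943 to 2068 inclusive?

Years divisible by 4: 1944, 1948, …, 2068 — 32 in all.
2000 is divisible by 400, so still leap.
No century exceptions apply. Count: 32.

32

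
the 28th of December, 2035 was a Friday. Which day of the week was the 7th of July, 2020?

Tuesday

Count forward from the earlier date (July 7, 2020) to the later (December 28, 2035):
From July 7, 2020 to July 7, 2035: 15 years, of which 3 contain a Feb 29 — 12×365 + 3×366 = 5478 days.
July 2035: 31 − 7 = 24 days remain.
Then August (31), September (30), October (31), November (30): 31 + 30 + 31 + 30 = 122 days.
December 1–28, 2035: 28 days.
Residual: 174 days.
Total: 5652 days.
5652 mod 7 = 3, so 3 days before Friday is Tuesday.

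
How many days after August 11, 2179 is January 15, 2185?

1984

Day-of-year of August 11, 2179: 223.
Day-of-year of January 15, 2185: 15.
2179 has 365 days, so 365 − 223 = 142 days remain in 2179.
Full years: 2180: 366; 2181: 365; 2182: 365; 2183: 365; 2184: 366. Sum = 1827.
Total: 142 + 1827 + 15 = 1984 days.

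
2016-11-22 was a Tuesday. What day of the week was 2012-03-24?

Saturday

Count forward from the earlier date (March 24, 2012) to the later (November 22, 2016):
Day-of-year of March 24, 2012: 84.
Day-of-year of November 22, 2016: 327.
2012 has 366 days, so 366 − 84 = 282 days remain in 2012.
Full years: 2013: 365; 2014: 365; 2015: 365. Sum = 1095.
Total: 282 + 1095 + 327 = 1704 days.
1704 mod 7 = 3, so 3 days before Tuesday is Saturday.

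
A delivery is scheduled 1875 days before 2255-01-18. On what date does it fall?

2249-11-30

Count 1875 days before January 18, 2255:
Day-of-year of November 30, 2249: 334.
Day-of-year of January 18, 2255: 18.
2249 has 365 days, so 365 − 334 = 31 days remain in 2249.
Full years: 2250: 365; 2251: 365; 2252: 366; 2253: 365; 2254: 365. Sum = 1826.
Total: 31 + 1826 + 18 = 1875 days.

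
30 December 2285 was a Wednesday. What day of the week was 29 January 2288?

December 30, 2285 → December 30, 2286: 365 days.
December 30, 2286 → December 30, 2287: 365 days.
December 2287: 31 − 30 = 1 day remains.
January 1–29, 2288: 29 days.
Residual: 30 days.
Total: 760 days.
760 mod 7 = 4, so 4 days after Wednesday is Sunday.

Sunday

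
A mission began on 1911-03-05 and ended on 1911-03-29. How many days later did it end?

24

Within March 1911: 29 − 5 = 24 days.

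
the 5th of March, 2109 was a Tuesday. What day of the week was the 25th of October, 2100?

Monday

Count forward from the earlier date (October 25, 2100) to the later (March 5, 2109):
From October 25, 2100 to October 25, 2108: 8 years, of which 2 contain a Feb 29 — 6×365 + 2×366 = 2922 days.
October 2108: 31 − 25 = 6 days remain.
Then November (30), December (31), January (31), February 2109 (28): 30 + 31 + 31 + 28 = 120 days.
March 1–5, 2109: 5 days.
Residual: 131 days.
Total: 3053 days.
3053 mod 7 = 1, so 1 day before Tuesday is Monday.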